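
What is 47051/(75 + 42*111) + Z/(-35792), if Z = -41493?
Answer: 1880601733/169546704 ≈ 11.092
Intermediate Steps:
47051/(75 + 42*111) + Z/(-35792) = 47051/(75 + 42*111) - 41493/(-35792) = 47051/(75 + 4662) - 41493*(-1/35792) = 47051/4737 + 41493/35792 = 1880601733/169546704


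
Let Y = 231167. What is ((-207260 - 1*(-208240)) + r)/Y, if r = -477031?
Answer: -476051/231167 ≈ -2.0593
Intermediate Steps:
((-207260 - 1*(-208240)) + r)/Y = ((-207260 - 1*(-208240)) - 477031)/231167 = ((-207260 + 208240) - 477031)*(1/231167) = (980 - 477031)*(1/231167) = -476051*1/231167 = -476051/231167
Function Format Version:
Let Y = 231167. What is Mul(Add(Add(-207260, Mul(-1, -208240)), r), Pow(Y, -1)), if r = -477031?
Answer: Rational(-476051, 231167) ≈ -2.0593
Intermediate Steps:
Mul(Add(Add(-207260, Mul(-1, -208240)), r), Pow(Y, -1)) = Mul(Add(Add(-207260, Mul(-1, -208240)), -477031), Pow(231167, -1)) = Mul(Add(Add(-207260, 208240), -477031), Rational(1, 231167)) = Mul(Add(980, -477031), Rational(1, 231167)) = Mul(-476051, Rational(1, 231167)) = Rational(-476051, 231167)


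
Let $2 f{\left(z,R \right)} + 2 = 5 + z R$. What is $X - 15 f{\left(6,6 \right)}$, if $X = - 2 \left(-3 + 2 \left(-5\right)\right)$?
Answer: $- \frac{533}{2} \approx -266.5$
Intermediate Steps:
$f{\left(z,R \right)} = \frac{3}{2} + \frac{R z}{2}$ ($f{\left(z,R \right)} = -1 + \frac{5 + z R}{2} = -1 + \frac{5 + R z}{2} = -1 + \left(\frac{5}{2} + \frac{R z}{2}\right) = \frac{3}{2} + \frac{R z}{2}$)
$X = 26$ ($X = - 2 \left(-3 - 10\right) = \left(-2\right) \left(-13\right) = 26$)
$X - 15 f{\left(6,6 \right)} = 26 - 15 \left(\frac{3}{2} + \frac{1}{2} \cdot 6 \cdot 6\right) = 26 - 15 \left(\frac{3}{2} + 18\right) = 26 - \frac{585}{2} = - \frac{533}{2}$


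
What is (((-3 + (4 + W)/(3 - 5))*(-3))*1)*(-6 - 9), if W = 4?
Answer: -315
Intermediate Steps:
(((-3 + (4 + W)/(3 - 5))*(-3))*1)*(-6 - 9) = (((-3 + (4 + 4)/(3 - 5))*(-3))*1)*(-6 - 9) = (((-3 + 8/(-2))*(-3))*1)*(-15) = (((-3 + 8*(-1/2))*(-3))*1)*(-15) = (((-3 - 4)*(-3))*1)*(-15) = (-7*(-3)*1)*(-15) = (21*1)*(-15) = 21*(-15) = -315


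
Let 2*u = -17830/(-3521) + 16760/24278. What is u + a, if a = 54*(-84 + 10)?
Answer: -170671738149/42741419 ≈ -3993.1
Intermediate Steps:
a = -3996 (a = 54*(-74) = -3996)
u = 122972175/42741419 (u = (-17830/(-3521) + 16760/24278)/2 = (-17830*(-1/3521) + 16760*(1/24278))/2 = (17830/3521 + 8380/12139)/2 = (1/2)*(245944350/42741419) = 122972175/42741419 ≈ 2.8771)
u + a = 122972175/42741419 - 3996 = -170671738149/42741419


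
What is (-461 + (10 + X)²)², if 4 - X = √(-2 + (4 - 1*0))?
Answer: 70737 + 14728*√2 ≈ 91566.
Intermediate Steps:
X = 4 - √2 (X = 4 - √(-2 + (4 - 1*0)) = 4 - √(-2 + (4 + 0)) = 4 - √(-2 + 4) = 4 - √2 ≈ 2.5858)
(-461 + (10 + X)²)² = (-461 + (10 + (4 - √2))²)² = (-461 + (14 - √2)²)²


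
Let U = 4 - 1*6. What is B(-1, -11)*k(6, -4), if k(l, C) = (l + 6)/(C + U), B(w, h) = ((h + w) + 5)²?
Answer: -98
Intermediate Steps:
U = -2 (U = 4 - 6 = -2)
B(w, h) = (5 + h + w)²
k(l, C) = (6 + l)/(-2 + C) (k(l, C) = (l + 6)/(C - 2) = (6 + l)/(-2 + C))
B(-1, -11)*k(6, -4) = (5 - 11 - 1)²*((6 + 6)/(-2 - 4)) = (-7)²*(12/(-6)) = 49*(-⅙*12) = 49*(-2) = -98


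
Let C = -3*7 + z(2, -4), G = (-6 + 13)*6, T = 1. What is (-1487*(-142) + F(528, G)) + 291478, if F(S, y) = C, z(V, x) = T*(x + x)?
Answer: 502603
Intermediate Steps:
G = 42 (G = 7*6 = 42)
z(V, x) = 2*x (z(V, x) = 1*(x + x) = 1*(2*x) = 2*x)
C = -29 (C = -3*7 + 2*(-4) = -21 - 8 = -29)
F(S, y) = -29
(-1487*(-142) + F(528, G)) + 291478 = (-1487*(-142) - 29) + 291478 = (211154 - 29) + 291478 = 211125 + 291478 = 502603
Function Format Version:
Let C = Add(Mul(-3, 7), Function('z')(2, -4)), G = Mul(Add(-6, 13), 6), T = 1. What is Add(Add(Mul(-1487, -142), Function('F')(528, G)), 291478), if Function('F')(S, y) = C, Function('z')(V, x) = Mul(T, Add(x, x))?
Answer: 502603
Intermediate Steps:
G = 42 (G = Mul(7, 6) = 42)
Function('z')(V, x) = Mul(2, x) (Function('z')(V, x) = Mul(1, Add(x, x)) = Mul(1, Mul(2, x)) = Mul(2, x))
C = -29 (C = Add(Mul(-3, 7), Mul(2, -4)) = Add(-21, -8) = -29)
Function('F')(S, y) = -29
Add(Add(Mul(-1487, -142), Function('F')(528, G)), 291478) = Add(Add(Mul(-1487, -142), -29), 291478) = Add(Add(211154, -29), 291478) = Add(211125, 291478) = 502603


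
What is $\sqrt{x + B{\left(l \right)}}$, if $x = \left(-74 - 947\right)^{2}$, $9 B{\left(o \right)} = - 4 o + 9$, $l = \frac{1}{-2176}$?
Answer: $\frac{\sqrt{173529065122}}{408} \approx 1021.0$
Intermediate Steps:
$l = - \frac{1}{2176} \approx -0.00045956$
$B{\left(o \right)} = 1 - \frac{4 o}{9}$ ($B{\left(o \right)} = \frac{- 4 o + 9}{9} = \frac{9 - 4 o}{9} = 1 - \frac{4 o}{9}$)
$x = 1042441$ ($x = \left(-1021\right)^{2} = 1042441$)
$\sqrt{x + B{\left(l \right)}} = \sqrt{1042441 + \left(1 - - \frac{1}{4896}\right)} = \sqrt{1042441 + \left(1 + \frac{1}{4896}\right)} = \sqrt{1042441 + \frac{4897}{4896}} = \sqrt{\frac{5103796033}{4896}} = \frac{\sqrt{173529065122}}{408}$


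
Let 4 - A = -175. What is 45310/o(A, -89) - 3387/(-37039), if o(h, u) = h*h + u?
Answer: 893229257/591735064 ≈ 1.5095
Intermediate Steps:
A = 179 (A = 4 - 1*(-175) = 4 + 175 = 179)
o(h, u) = u + h**2 (o(h, u) = h**2 + u = u + h**2)
45310/o(A, -89) - 3387/(-37039) = 45310/(-89 + 179**2) - 3387/(-37039) = 45310/(-89 + 32041) - 3387*(-1/37039) = 45310/31952 + 3387/37039 = 45310*(1/31952) + 3387/37039 = 22655/15976 + 3387/37039 = 893229257/591735064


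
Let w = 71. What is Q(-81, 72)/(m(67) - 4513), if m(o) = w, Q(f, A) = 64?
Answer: -32/2221 ≈ -0.014408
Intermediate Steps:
m(o) = 71
Q(-81, 72)/(m(67) - 4513) = 64/(71 - 4513) = 64/(-4442) = 64*(-1/4442) = -32/2221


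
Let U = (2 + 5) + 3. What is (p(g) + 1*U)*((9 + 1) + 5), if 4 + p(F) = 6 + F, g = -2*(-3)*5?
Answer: 630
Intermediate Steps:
g = 30 (g = 6*5 = 30)
p(F) = 2 + F (p(F) = -4 + (6 + F) = 2 + F)
U = 10 (U = 7 + 3 = 10)
(p(g) + 1*U)*((9 + 1) + 5) = ((2 + 30) + 1*10)*((9 + 1) + 5) = (32 + 10)*(10 + 5) = 42*15 = 630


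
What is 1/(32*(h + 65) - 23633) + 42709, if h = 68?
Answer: 827572292/19377 ≈ 42709.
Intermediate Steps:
1/(32*(h + 65) - 23633) + 42709 = 1/(32*(68 + 65) - 23633) + 42709 = 1/(32*133 - 23633) + 42709 = 1/(4256 - 23633) + 42709 = 1/(-19377) + 42709 = -1/19377 + 42709 = 827572292/19377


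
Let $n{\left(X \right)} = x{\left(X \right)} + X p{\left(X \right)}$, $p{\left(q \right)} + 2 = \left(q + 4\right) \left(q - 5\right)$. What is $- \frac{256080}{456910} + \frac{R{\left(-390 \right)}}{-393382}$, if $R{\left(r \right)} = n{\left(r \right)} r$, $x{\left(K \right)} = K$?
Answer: $- \frac{529804401921078}{8987008481} \approx -58952.0$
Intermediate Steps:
$p{\left(q \right)} = -2 + \left(-5 + q\right) \left(4 + q\right)$ ($p{\left(q \right)} = -2 + \left(q + 4\right) \left(q - 5\right) = -2 + \left(4 + q\right) \left(-5 + q\right) = -2 + \left(-5 + q\right) \left(4 + q\right)$)
$n{\left(X \right)} = X + X \left(-22 + X^{2} - X\right)$
$R{\left(r \right)} = r^{2} \left(-21 + r^{2} - r\right)$ ($R{\left(r \right)} = r \left(-21 + r^{2} - r\right) r = r^{2} \left(-21 + r^{2} - r\right)$)
$- \frac{256080}{456910} + \frac{R{\left(-390 \right)}}{-393382} = - \frac{256080}{456910} + \frac{\left(-390\right)^{2} \left(-21 + \left(-390\right)^{2} - -390\right)}{-393382} = \left(-256080\right) \frac{1}{456910} + 152100 \left(-21 + 152100 + 390\right) \left(- \frac{1}{393382}\right) = - \frac{25608}{45691} + 152100 \cdot 152469 \left(- \frac{1}{393382}\right) = - \frac{25608}{45691} + 23190534900 \left(- \frac{1}{393382}\right) = - \frac{25608}{45691} - \frac{11595267450}{196691} = - \frac{529804401921078}{8987008481}$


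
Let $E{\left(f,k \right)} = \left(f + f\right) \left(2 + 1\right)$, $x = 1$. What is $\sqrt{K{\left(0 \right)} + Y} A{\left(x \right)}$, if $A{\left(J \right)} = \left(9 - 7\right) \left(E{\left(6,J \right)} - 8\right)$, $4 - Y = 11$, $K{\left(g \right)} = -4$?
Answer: $56 i \sqrt{11} \approx 185.73 i$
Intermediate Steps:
$Y = -7$ ($Y = 4 - 11 = -7$)
$E{\left(f,k \right)} = 6 f$ ($E{\left(f,k \right)} = 2 f 3 = 6 f$)
$A{\left(J \right)} = 56$ ($A{\left(J \right)} = \left(9 - 7\right) \left(6 \cdot 6 - 8\right) = 2 \left(36 - 8\right) = 2 \cdot 28 = 56$)
$\sqrt{K{\left(0 \right)} + Y} A{\left(x \right)} = \sqrt{-4 - 7} \cdot 56 = \sqrt{-11} \cdot 56 = i \sqrt{11} \cdot 56 = 56 i \sqrt{11}$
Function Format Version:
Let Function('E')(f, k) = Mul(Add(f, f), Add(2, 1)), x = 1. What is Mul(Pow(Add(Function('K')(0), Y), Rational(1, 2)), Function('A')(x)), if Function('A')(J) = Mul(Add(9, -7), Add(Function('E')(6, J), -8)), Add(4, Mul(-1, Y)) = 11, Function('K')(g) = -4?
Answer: Mul(56, I, Pow(11, Rational(1, 2))) ≈ Mul(185.73, I)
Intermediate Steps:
Y = -7 (Y = Add(4, Mul(-1, 11)) = Add(4, -11) = -7)
Function('E')(f, k) = Mul(6, f) (Function('E')(f, k) = Mul(Mul(2, f), 3) = Mul(6, f))
Function('A')(J) = 56 (Function('A')(J) = Mul(Add(9, -7), Add(Mul(6, 6), -8)) = Mul(2, Add(36, -8)) = Mul(2, 28) = 56)
Mul(Pow(Add(Function('K')(0), Y), Rational(1, 2)), Function('A')(x)) = Mul(Pow(Add(-4, -7), Rational(1, 2)), 56) = Mul(Pow(-11, Rational(1, 2)), 56) = Mul(Mul(I, Pow(11, Rational(1, 2))), 56) = Mul(56, I, Pow(11, Rational(1, 2)))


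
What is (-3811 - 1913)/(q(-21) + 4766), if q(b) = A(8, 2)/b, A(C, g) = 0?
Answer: -2862/2383 ≈ -1.2010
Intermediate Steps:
q(b) = 0 (q(b) = 0/b = 0)
(-3811 - 1913)/(q(-21) + 4766) = (-3811 - 1913)/(0 + 4766) = -5724/4766 = -5724*1/4766 = -2862/2383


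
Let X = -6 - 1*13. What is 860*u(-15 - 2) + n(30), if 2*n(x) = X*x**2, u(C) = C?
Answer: -23170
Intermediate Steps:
X = -19 (X = -6 - 13 = -19)
n(x) = -19*x**2/2 (n(x) = (-19*x**2)/2 = -19*x**2/2)
860*u(-15 - 2) + n(30) = 860*(-15 - 2) - 19/2*30**2 = 860*(-17) - 19/2*900 = -14620 - 8550 = -23170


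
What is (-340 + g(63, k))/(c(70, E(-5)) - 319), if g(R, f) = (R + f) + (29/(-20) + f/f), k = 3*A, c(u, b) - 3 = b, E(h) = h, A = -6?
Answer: 5909/6420 ≈ 0.92041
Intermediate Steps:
c(u, b) = 3 + b
k = -18 (k = 3*(-6) = -18)
g(R, f) = -9/20 + R + f (g(R, f) = (R + f) + (29*(-1/20) + 1) = (R + f) + (-29/20 + 1) = (R + f) - 9/20 = -9/20 + R + f)
(-340 + g(63, k))/(c(70, E(-5)) - 319) = (-340 + (-9/20 + 63 - 18))/((3 - 5) - 319) = (-340 + 891/20)/(-2 - 319) = -5909/20/(-321) = -5909/20*(-1/321) = 5909/6420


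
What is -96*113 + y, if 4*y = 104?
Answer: -10822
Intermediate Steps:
y = 26 (y = (¼)*104 = 26)
-96*113 + y = -96*113 + 26 = -10848 + 26 = -10822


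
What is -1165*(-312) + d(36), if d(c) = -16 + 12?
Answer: 363476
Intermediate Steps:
d(c) = -4
-1165*(-312) + d(36) = -1165*(-312) - 4 = 363480 - 4 = 363476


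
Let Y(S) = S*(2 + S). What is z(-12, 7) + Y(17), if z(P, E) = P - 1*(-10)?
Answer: 321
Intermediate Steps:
z(P, E) = 10 + P (z(P, E) = P + 10 = 10 + P)
z(-12, 7) + Y(17) = (10 - 12) + 17*(2 + 17) = -2 + 17*19 = -2 + 323 = 321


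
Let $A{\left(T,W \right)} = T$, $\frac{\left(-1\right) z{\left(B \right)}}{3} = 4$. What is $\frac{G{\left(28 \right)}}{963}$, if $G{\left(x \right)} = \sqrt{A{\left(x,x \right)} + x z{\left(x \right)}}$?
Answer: $\frac{2 i \sqrt{77}}{963} \approx 0.018224 i$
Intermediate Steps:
$z{\left(B \right)} = -12$ ($z{\left(B \right)} = \left(-3\right) 4 = -12$)
$G{\left(x \right)} = \sqrt{11} \sqrt{- x}$ ($G{\left(x \right)} = \sqrt{x + x \left(-12\right)} = \sqrt{x - 12 x} = \sqrt{- 11 x} = \sqrt{11} \sqrt{- x}$)
$\frac{G{\left(28 \right)}}{963} = \frac{\sqrt{11} \sqrt{\left(-1\right) 28}}{963} = \sqrt{11} \sqrt{-28} \cdot \frac{1}{963} = \sqrt{11} \cdot 2 i \sqrt{7} \cdot \frac{1}{963} = 2 i \sqrt{77} \cdot \frac{1}{963} = \frac{2 i \sqrt{77}}{963}$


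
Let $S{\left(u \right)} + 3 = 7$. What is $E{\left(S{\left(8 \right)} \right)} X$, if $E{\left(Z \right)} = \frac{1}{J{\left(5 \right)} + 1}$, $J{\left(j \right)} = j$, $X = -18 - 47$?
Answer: $- \frac{65}{6} \approx -10.833$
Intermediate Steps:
$X = -65$ ($X = -18 - 47 = -65$)
$S{\left(u \right)} = 4$ ($S{\left(u \right)} = -3 + 7 = 4$)
$E{\left(Z \right)} = \frac{1}{6}$ ($E{\left(Z \right)} = \frac{1}{5 + 1} = \frac{1}{6}$)
$E{\left(S{\left(8 \right)} \right)} X = \frac{1}{6} \left(-65\right) = - \frac{65}{6}$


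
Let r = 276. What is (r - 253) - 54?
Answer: -31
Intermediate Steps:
(r - 253) - 54 = (276 - 253) - 54 = 23 - 54 = -31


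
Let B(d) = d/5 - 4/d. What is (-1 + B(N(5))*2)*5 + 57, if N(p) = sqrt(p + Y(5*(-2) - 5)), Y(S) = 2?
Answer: 52 - 26*sqrt(7)/7 ≈ 42.173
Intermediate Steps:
N(p) = sqrt(2 + p) (N(p) = sqrt(p + 2) = sqrt(2 + p))
B(d) = -4/d + d/5 (B(d) = d*(1/5) - 4/d = d/5 - 4/d = -4/d + d/5)
(-1 + B(N(5))*2)*5 + 57 = (-1 + (-4/sqrt(2 + 5) + sqrt(2 + 5)/5)*2)*5 + 57 = (-1 + (-4*sqrt(7)/7 + sqrt(7)/5)*2)*5 + 57 = (-1 - 13*sqrt(7)/35*2)*5 + 57 = (-1 - 26*sqrt(7)/35)*5 + 57 = (-5 - 26*sqrt(7)/7) + 57 = 52 - 26*sqrt(7)/7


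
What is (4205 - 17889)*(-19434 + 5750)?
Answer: 187251856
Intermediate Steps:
(4205 - 17889)*(-19434 + 5750) = -13684*(-13684) = 187251856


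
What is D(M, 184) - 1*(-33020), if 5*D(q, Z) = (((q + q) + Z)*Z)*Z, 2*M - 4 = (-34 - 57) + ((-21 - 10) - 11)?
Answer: 405436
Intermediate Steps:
M = -129/2 (M = 2 + ((-34 - 57) + ((-21 - 10) - 11))/2 = 2 + (-91 + (-31 - 11))/2 = 2 + (-91 - 42)/2 = 2 + (1/2)*(-133) = 2 - 133/2 = -129/2 ≈ -64.500)
D(q, Z) = Z**2*(Z + 2*q)/5 (D(q, Z) = ((((q + q) + Z)*Z)*Z)/5 = (((2*q + Z)*Z)*Z)/5 = (((Z + 2*q)*Z)*Z)/5 = ((Z*(Z + 2*q))*Z)/5 = (Z**2*(Z + 2*q))/5 = Z**2*(Z + 2*q)/5)
D(M, 184) - 1*(-33020) = (1/5)*184**2*(184 + 2*(-129/2)) - 1*(-33020) = (1/5)*33856*(184 - 129) + 33020 = (1/5)*33856*55 + 33020 = 372416 + 33020 = 405436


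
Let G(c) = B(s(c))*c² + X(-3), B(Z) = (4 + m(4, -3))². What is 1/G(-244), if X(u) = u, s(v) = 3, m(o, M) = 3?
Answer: 1/2917261 ≈ 3.4279e-7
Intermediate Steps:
B(Z) = 49 (B(Z) = (4 + 3)² = 7² = 49)
G(c) = -3 + 49*c² (G(c) = 49*c² - 3 = -3 + 49*c²)
1/G(-244) = 1/(-3 + 49*(-244)²) = 1/(-3 + 49*59536) = 1/(-3 + 2917264) = 1/2917261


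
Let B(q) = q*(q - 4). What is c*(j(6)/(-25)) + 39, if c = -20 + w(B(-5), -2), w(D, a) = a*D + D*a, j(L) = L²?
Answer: 327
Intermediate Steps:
B(q) = q*(-4 + q)
w(D, a) = 2*D*a (w(D, a) = D*a + D*a = 2*D*a)
c = -200 (c = -20 + 2*(-5*(-4 - 5))*(-2) = -20 + 2*(-5*(-9))*(-2) = -20 + 2*45*(-2) = -20 - 180 = -200)
c*(j(6)/(-25)) + 39 = -200*6²/(-25) + 39 = -7200*(-1)/25 + 39 = -200*(-36/25) + 39 = 288 + 39 = 327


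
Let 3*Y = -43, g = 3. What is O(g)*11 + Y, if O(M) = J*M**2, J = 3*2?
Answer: 1739/3 ≈ 579.67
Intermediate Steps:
J = 6
Y = -43/3 (Y = (1/3)*(-43) = -43/3 ≈ -14.333)
O(M) = 6*M**2
O(g)*11 + Y = (6*3**2)*11 - 43/3 = (6*9)*11 - 43/3 = 54*11 - 43/3 = 594 - 43/3 = 1739/3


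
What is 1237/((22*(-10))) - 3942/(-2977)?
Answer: -2815309/654940 ≈ -4.2986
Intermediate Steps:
1237/((22*(-10))) - 3942/(-2977) = 1237/(-220) - 3942*(-1/2977) = 1237*(-1/220) + 3942/2977 = -1237/220 + 3942/2977 = -2815309/654940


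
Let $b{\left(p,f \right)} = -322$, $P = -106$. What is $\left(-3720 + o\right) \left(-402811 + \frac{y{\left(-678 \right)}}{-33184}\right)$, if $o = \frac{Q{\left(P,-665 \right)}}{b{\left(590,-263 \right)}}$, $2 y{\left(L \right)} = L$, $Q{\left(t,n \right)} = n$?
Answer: $\frac{2286070632332125}{1526464} \approx 1.4976 \cdot 10^{9}$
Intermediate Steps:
$y{\left(L \right)} = \frac{L}{2}$
$o = \frac{95}{46}$ ($o = - \frac{665}{-322} = \left(-665\right) \left(- \frac{1}{322}\right) = \frac{95}{46} \approx 2.0652$)
$\left(-3720 + o\right) \left(-402811 + \frac{y{\left(-678 \right)}}{-33184}\right) = \left(-3720 + \frac{95}{46}\right) \left(-402811 + \frac{\frac{1}{2} \left(-678\right)}{-33184}\right) = - \frac{171025 \left(-402811 - - \frac{339}{33184}\right)}{46} = - \frac{171025 \left(-402811 + \frac{339}{33184}\right)}{46} = \left(- \frac{171025}{46}\right) \left(- \frac{13366879885}{33184}\right) = \frac{2286070632332125}{1526464}$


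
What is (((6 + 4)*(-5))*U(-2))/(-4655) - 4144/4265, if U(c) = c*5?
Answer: -4284564/3970715 ≈ -1.0790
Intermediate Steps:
U(c) = 5*c
(((6 + 4)*(-5))*U(-2))/(-4655) - 4144/4265 = (((6 + 4)*(-5))*(5*(-2)))/(-4655) - 4144/4265 = ((10*(-5))*(-10))*(-1/4655) - 4144*1/4265 = -50*(-10)*(-1/4655) - 4144/4265 = 500*(-1/4655) - 4144/4265 = -100/931 - 4144/4265 = -4284564/3970715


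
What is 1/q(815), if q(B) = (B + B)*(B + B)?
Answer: 1/2656900 ≈ 3.7638e-7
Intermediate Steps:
q(B) = 4*B² (q(B) = (2*B)*(2*B) = 4*B²)
1/q(815) = 1/(4*815²) = 1/(4*664225) = 1/2656900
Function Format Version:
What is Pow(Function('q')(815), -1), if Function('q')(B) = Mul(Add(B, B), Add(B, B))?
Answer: Rational(1, 2656900) ≈ 3.7638e-7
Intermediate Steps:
Function('q')(B) = Mul(4, Pow(B, 2)) (Function('q')(B) = Mul(Mul(2, B), Mul(2, B)) = Mul(4, Pow(B, 2)))
Pow(Function('q')(815), -1) = Pow(Mul(4, Pow(815, 2)), -1) = Pow(Mul(4, 664225), -1) = Pow(2656900, -1) = Rational(1, 2656900)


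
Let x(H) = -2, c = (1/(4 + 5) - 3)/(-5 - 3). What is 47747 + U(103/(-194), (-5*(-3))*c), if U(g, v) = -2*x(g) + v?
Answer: 573077/12 ≈ 47756.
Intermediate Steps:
c = 13/36 (c = (1/9 - 3)/(-8) = (1/9 - 3)*(-1/8) = -26/9*(-1/8) = 13/36 ≈ 0.36111)
U(g, v) = 4 + v (U(g, v) = -2*(-2) + v = 4 + v)
47747 + U(103/(-194), (-5*(-3))*c) = 47747 + (4 - 5*(-3)*(13/36)) = 47747 + (4 + 15*(13/36)) = 47747 + (4 + 65/12) = 47747 + 113/12 = 573077/12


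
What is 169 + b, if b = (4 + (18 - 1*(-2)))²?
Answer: 745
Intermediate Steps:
b = 576 (b = (4 + (18 + 2))² = (4 + 20)² = 24² = 576)
169 + b = 169 + 576 = 745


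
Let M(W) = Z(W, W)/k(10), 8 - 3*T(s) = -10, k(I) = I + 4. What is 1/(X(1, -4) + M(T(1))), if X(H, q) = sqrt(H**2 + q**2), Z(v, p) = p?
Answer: -21/824 + 49*sqrt(17)/824 ≈ 0.21970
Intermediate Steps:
k(I) = 4 + I
T(s) = 6 (T(s) = 8/3 - 1/3*(-10) = 8/3 + 10/3 = 6)
M(W) = W/14 (M(W) = W/(4 + 10) = W/14)
1/(X(1, -4) + M(T(1))) = 1/(sqrt(1**2 + (-4)**2) + (1/14)*6) = 1/(sqrt(1 + 16) + 3/7) = 1/(sqrt(17) + 3/7) = 1/(3/7 + sqrt(17))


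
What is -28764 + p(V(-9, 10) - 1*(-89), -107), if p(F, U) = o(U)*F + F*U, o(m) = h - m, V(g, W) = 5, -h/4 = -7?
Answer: -26132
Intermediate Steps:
h = 28 (h = -4*(-7) = 28)
o(m) = 28 - m
p(F, U) = F*U + F*(28 - U) (p(F, U) = (28 - U)*F + F*U = F*(28 - U) + F*U = F*U + F*(28 - U))
-28764 + p(V(-9, 10) - 1*(-89), -107) = -28764 + 28*(5 - 1*(-89)) = -28764 + 28*(5 + 89) = -28764 + 28*94 = -28764 + 2632 = -26132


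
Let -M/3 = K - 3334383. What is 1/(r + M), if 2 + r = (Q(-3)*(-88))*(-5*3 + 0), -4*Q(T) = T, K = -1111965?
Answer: 1/13340032 ≈ 7.4962e-8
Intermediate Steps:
Q(T) = -T/4
M = 13339044 (M = -3*(-1111965 - 3334383) = -3*(-4446348) = 13339044)
r = 988 (r = -2 + (-¼*(-3)*(-88))*(-5*3 + 0) = -2 + ((¾)*(-88))*(-15 + 0) = -2 - 66*(-15) = -2 + 990 = 988)
1/(r + M) = 1/(988 + 13339044) = 1/13340032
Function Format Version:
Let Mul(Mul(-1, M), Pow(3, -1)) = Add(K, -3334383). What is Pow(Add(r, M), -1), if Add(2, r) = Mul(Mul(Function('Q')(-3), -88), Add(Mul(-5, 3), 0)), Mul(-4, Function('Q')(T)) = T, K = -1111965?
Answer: Rational(1, 13340032) ≈ 7.4962e-8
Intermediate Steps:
Function('Q')(T) = Mul(Rational(-1, 4), T)
M = 13339044 (M = Mul(-3, Add(-1111965, -3334383)) = Mul(-3, -4446348) = 13339044)
r = 988 (r = Add(-2, Mul(Mul(Mul(Rational(-1, 4), -3), -88), Add(Mul(-5, 3), 0))) = Add(-2, Mul(Mul(Rational(3, 4), -88), Add(-15, 0))) = Add(-2, Mul(-66, -15)) = Add(-2, 990) = 988)
Pow(Add(r, M), -1) = Pow(Add(988, 13339044), -1) = Pow(13340032, -1) = Rational(1, 13340032)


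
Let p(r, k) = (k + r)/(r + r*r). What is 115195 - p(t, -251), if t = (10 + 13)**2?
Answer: 16148610936/140185 ≈ 1.1520e+5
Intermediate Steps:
t = 529 (t = 23**2 = 529)
p(r, k) = (k + r)/(r + r**2)
115195 - p(t, -251) = 115195 - (-251 + 529)/(529*(1 + 529)) = 115195 - 278/(529*530) = 115195 - 1*139/140185 = 115195 - 139/140185 = 16148610936/140185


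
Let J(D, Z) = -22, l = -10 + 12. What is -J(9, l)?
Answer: 22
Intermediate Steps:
l = 2
-J(9, l) = -1*(-22) = 22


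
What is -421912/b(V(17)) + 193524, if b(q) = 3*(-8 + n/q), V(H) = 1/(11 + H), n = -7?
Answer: 29714650/153 ≈ 1.9421e+5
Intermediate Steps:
b(q) = -24 - 21/q (b(q) = 3*(-8 - 7/q) = -24 - 21/q)
-421912/b(V(17)) + 193524 = -421912/(-24 - 21/(1/(11 + 17))) + 193524 = -421912/(-24 - 21/(1/28)) + 193524 = -421912/(-24 - 21/1/28) + 193524 = -421912/(-24 - 21*28) + 193524 = -421912/(-24 - 588) + 193524 = -421912/(-612) + 193524 = -421912*(-1/612) + 193524 = 105478/153 + 193524 = 29714650/153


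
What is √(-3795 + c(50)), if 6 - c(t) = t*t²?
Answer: I*√128789 ≈ 358.87*I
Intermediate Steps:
c(t) = 6 - t³ (c(t) = 6 - t*t² = 6 - t³)
√(-3795 + c(50)) = √(-3795 + (6 - 1*50³)) = √(-3795 + (6 - 1*125000)) = √(-3795 + (6 - 125000)) = √(-3795 - 124994) = √(-128789) = I*√128789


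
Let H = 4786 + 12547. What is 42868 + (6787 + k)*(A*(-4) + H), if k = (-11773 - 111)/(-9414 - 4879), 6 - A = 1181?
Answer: 2138220771999/14293 ≈ 1.4960e+8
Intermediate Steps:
H = 17333
A = -1175 (A = 6 - 1*1181 = 6 - 1181 = -1175)
k = 11884/14293 (k = -11884/(-14293) = -11884*(-1/14293) = 11884/14293 ≈ 0.83146)
42868 + (6787 + k)*(A*(-4) + H) = 42868 + (6787 + 11884/14293)*(-1175*(-4) + 17333) = 42868 + 97018475*(4700 + 17333)/14293 = 42868 + (97018475/14293)*22033 = 42868 + 2137608059675/14293 = 2138220771999/14293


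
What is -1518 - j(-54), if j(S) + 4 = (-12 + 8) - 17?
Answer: -1493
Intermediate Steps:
j(S) = -25 (j(S) = -4 + ((-12 + 8) - 17) = -4 + (-4 - 17) = -4 - 21 = -25)
-1518 - j(-54) = -1518 - 1*(-25) = -1518 + 25 = -1493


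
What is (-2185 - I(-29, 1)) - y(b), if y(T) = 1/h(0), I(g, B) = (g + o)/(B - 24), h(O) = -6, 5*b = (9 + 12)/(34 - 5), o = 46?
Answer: -301405/138 ≈ -2184.1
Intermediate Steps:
b = 21/145 (b = ((9 + 12)/(34 - 5))/5 = (21/29)/5 = (21*(1/29))/5 = (⅕)*(21/29) = 21/145 ≈ 0.14483)
I(g, B) = (46 + g)/(-24 + B) (I(g, B) = (g + 46)/(B - 24) = (46 + g)/(-24 + B))
y(T) = -⅙ (y(T) = 1/(-6) = -⅙)
(-2185 - I(-29, 1)) - y(b) = (-2185 - (46 - 29)/(-24 + 1)) - 1*(-⅙) = (-2185 - 17/(-23)) + ⅙ = (-2185 - (-1)*17/23) + ⅙ = (-2185 - 1*(-17/23)) + ⅙ = (-2185 + 17/23) + ⅙ = -50238/23 + ⅙ = -301405/138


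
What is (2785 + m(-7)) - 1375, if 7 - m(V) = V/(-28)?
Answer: 5667/4 ≈ 1416.8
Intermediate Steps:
m(V) = 7 + V/28 (m(V) = 7 - V/(-28) = 7 - V*(-1)/28 = 7 - (-1)*V/28 = 7 + V/28)
(2785 + m(-7)) - 1375 = (2785 + (7 + (1/28)*(-7))) - 1375 = (2785 + (7 - 1/4)) - 1375 = (2785 + 27/4) - 1375 = 11167/4 - 1375 = 5667/4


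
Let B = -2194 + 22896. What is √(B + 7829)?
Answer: √28531 ≈ 168.91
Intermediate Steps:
B = 20702
√(B + 7829) = √(20702 + 7829) = √28531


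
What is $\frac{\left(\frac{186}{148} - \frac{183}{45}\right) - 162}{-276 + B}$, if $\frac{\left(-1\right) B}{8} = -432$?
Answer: $- \frac{182939}{3529800} \approx -0.051827$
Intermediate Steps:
$B = 3456$ ($B = \left(-8\right) \left(-432\right) = 3456$)
$\frac{\left(\frac{186}{148} - \frac{183}{45}\right) - 162}{-276 + B} = \frac{\left(\frac{186}{148} - \frac{183}{45}\right) - 162}{-276 + 3456} = \frac{\left(186 \cdot \frac{1}{148} - \frac{61}{15}\right) - 162}{3180} = \left(\left(\frac{93}{74} - \frac{61}{15}\right) - 162\right) \frac{1}{3180} = \left(- \frac{3119}{1110} - 162\right) \frac{1}{3180} = \left(- \frac{182939}{1110}\right) \frac{1}{3180} = - \frac{182939}{3529800}$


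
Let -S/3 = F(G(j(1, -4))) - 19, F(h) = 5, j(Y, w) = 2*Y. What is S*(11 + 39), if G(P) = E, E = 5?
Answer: 2100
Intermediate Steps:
G(P) = 5
S = 42 (S = -3*(5 - 19) = -3*(-14) = 42)
S*(11 + 39) = 42*(11 + 39) = 42*50 = 2100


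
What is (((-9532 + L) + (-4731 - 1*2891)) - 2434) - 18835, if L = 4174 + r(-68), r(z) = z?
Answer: -34317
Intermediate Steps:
L = 4106 (L = 4174 - 68 = 4106)
(((-9532 + L) + (-4731 - 1*2891)) - 2434) - 18835 = (((-9532 + 4106) + (-4731 - 1*2891)) - 2434) - 18835 = ((-5426 + (-4731 - 2891)) - 2434) - 18835 = ((-5426 - 7622) - 2434) - 18835 = (-13048 - 2434) - 18835 = -15482 - 18835 = -34317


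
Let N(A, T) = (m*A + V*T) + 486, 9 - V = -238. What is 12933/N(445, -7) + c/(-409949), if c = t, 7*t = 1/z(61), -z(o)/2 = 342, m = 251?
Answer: 3173169458381/27099892638378 ≈ 0.11709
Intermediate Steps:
V = 247 (V = 9 - 1*(-238) = 9 + 238 = 247)
z(o) = -684 (z(o) = -2*342 = -684)
N(A, T) = 486 + 247*T + 251*A (N(A, T) = (251*A + 247*T) + 486 = (247*T + 251*A) + 486 = 486 + 247*T + 251*A)
t = -1/4788 (t = (⅐)/(-684) = (⅐)*(-1/684) = -1/4788 ≈ -0.00020886)
c = -1/4788 ≈ -0.00020886
12933/N(445, -7) + c/(-409949) = 12933/(486 + 247*(-7) + 251*445) - 1/4788/(-409949) = 12933/(486 - 1729 + 111695) - 1/4788*(-1/409949) = 12933/110452 + 1/1962835812 = 3173169458381/27099892638378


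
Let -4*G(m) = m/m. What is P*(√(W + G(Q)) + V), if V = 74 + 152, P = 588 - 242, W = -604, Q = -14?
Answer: 78196 + 173*I*√2417 ≈ 78196.0 + 8505.2*I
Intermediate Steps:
G(m) = -¼ (G(m) = -m/(4*m) = -¼*1 = -¼)
P = 346
V = 226
P*(√(W + G(Q)) + V) = 346*(√(-604 - ¼) + 226) = 346*(√(-2417/4) + 226) = 346*(I*√2417/2 + 226) = 346*(226 + I*√2417/2) = 78196 + 173*I*√2417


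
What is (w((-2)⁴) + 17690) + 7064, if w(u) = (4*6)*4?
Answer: 24850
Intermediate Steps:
w(u) = 96 (w(u) = 24*4 = 96)
(w((-2)⁴) + 17690) + 7064 = (96 + 17690) + 7064 = 17786 + 7064 = 24850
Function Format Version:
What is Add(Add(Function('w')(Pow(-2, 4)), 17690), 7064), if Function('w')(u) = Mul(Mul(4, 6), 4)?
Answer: 24850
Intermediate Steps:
Function('w')(u) = 96 (Function('w')(u) = Mul(24, 4) = 96)
Add(Add(Function('w')(Pow(-2, 4)), 17690), 7064) = Add(Add(96, 17690), 7064) = Add(17786, 7064) = 24850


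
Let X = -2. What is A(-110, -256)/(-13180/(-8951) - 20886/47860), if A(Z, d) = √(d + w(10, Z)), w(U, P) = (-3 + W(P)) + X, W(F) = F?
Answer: 214197430*I*√371/221922107 ≈ 18.591*I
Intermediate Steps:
w(U, P) = -5 + P (w(U, P) = (-3 + P) - 2 = -5 + P)
A(Z, d) = √(-5 + Z + d) (A(Z, d) = √(d + (-5 + Z)) = √(-5 + Z + d))
A(-110, -256)/(-13180/(-8951) - 20886/47860) = √(-5 - 110 - 256)/(-13180/(-8951) - 20886/47860) = √(-371)/(-13180*(-1/8951) - 20886*1/47860) = (I*√371)/(13180/8951 - 10443/23930) = (I*√371)/(221922107/214197430) = (I*√371)*(214197430/221922107) = 214197430*I*√371/221922107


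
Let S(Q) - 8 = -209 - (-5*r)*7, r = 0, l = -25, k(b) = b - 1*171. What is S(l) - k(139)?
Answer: -169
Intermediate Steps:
k(b) = -171 + b (k(b) = b - 171 = -171 + b)
S(Q) = -201 (S(Q) = 8 + (-209 - (-5*0)*7) = 8 + (-209 - 0*7) = 8 + (-209 - 1*0) = 8 + (-209 + 0) = 8 - 209 = -201)
S(l) - k(139) = -201 - (-171 + 139) = -201 - 1*(-32) = -201 + 32 = -169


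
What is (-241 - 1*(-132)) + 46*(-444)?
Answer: -20533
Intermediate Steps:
(-241 - 1*(-132)) + 46*(-444) = (-241 + 132) - 20424 = -109 - 20424 = -20533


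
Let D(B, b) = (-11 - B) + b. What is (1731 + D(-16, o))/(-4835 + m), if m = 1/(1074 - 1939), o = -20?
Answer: -123695/348523 ≈ -0.35491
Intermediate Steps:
D(B, b) = -11 + b - B
m = -1/865 (m = 1/(-865) = -1/865 ≈ -0.0011561)
(1731 + D(-16, o))/(-4835 + m) = (1731 + (-11 - 20 - 1*(-16)))/(-4835 - 1/865) = (1731 + (-11 - 20 + 16))/(-4182276/865) = (1731 - 15)*(-865/4182276) = 1716*(-865/4182276) = -123695/348523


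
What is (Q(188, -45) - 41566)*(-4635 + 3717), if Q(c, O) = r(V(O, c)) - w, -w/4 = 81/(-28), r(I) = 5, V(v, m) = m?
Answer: 267145344/7 ≈ 3.8164e+7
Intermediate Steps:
w = 81/7 (w = -324/(-28) = -324*(-1)/28 = -4*(-81/28) = 81/7 ≈ 11.571)
Q(c, O) = -46/7 (Q(c, O) = 5 - 1*81/7 = 5 - 81/7 = -46/7)
(Q(188, -45) - 41566)*(-4635 + 3717) = (-46/7 - 41566)*(-4635 + 3717) = -291008/7*(-918) = 267145344/7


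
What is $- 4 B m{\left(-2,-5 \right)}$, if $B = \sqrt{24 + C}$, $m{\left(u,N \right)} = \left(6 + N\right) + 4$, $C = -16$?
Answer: $- 40 \sqrt{2} \approx -56.569$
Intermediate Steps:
$m{\left(u,N \right)} = 10 + N$
$B = 2 \sqrt{2}$ ($B = \sqrt{24 - 16} = \sqrt{8} = 2 \sqrt{2} \approx 2.8284$)
$- 4 B m{\left(-2,-5 \right)} = - 4 \cdot 2 \sqrt{2} \left(10 - 5\right) = - 8 \sqrt{2} \cdot 5 = - 40 \sqrt{2}$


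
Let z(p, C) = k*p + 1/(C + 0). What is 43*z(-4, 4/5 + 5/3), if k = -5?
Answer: 32465/37 ≈ 877.43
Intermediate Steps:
z(p, C) = 1/C - 5*p (z(p, C) = -5*p + 1/(C + 0) = -5*p + 1/C = 1/C - 5*p)
43*z(-4, 4/5 + 5/3) = 43*(1/(4/5 + 5/3) - 5*(-4)) = 43*(1/(4*(⅕) + 5*(⅓)) + 20) = 43*(1/(⅘ + 5/3) + 20) = 43*(1/(37/15) + 20) = 43*(15/37 + 20) = 43*(755/37) = 32465/37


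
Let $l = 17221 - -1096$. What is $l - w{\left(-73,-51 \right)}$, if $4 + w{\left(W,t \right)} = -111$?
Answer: $18432$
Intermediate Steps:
$w{\left(W,t \right)} = -115$ ($w{\left(W,t \right)} = -4 - 111 = -115$)
$l = 18317$ ($l = 17221 + 1096 = 18317$)
$l - w{\left(-73,-51 \right)} = 18317 - -115 = 18317 + 115 = 18432$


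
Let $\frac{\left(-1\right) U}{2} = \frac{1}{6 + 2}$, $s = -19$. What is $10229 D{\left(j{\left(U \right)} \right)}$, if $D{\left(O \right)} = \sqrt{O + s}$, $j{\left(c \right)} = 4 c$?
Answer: $20458 i \sqrt{5} \approx 45746.0 i$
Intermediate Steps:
$U = - \frac{1}{4}$ ($U = - \frac{2}{6 + 2} = - \frac{2}{8} = \left(-2\right) \frac{1}{8} = - \frac{1}{4} \approx -0.25$)
$D{\left(O \right)} = \sqrt{-19 + O}$ ($D{\left(O \right)} = \sqrt{O - 19} = \sqrt{-19 + O}$)
$10229 D{\left(j{\left(U \right)} \right)} = 10229 \sqrt{-19 + 4 \left(- \frac{1}{4}\right)} = 10229 \sqrt{-19 - 1} = 10229 \sqrt{-20} = 10229 \cdot 2 i \sqrt{5} = 20458 i \sqrt{5}$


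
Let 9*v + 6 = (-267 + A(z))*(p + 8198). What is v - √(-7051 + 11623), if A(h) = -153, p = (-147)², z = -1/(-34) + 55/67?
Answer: -1390994 - 6*√127 ≈ -1.3911e+6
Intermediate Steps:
z = 1937/2278 (z = -1*(-1/34) + 55*(1/67) = 1/34 + 55/67 = 1937/2278 ≈ 0.85031)
p = 21609
v = -1390994 (v = -⅔ + ((-267 - 153)*(21609 + 8198))/9 = -⅔ + (-420*29807)/9 = -⅔ + (⅑)*(-12518940) = -⅔ - 4172980/3 = -1390994)
v - √(-7051 + 11623) = -1390994 - √(-7051 + 11623) = -1390994 - √4572 = -1390994 - 6*√127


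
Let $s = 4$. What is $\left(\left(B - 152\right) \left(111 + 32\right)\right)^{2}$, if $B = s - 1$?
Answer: $453988249$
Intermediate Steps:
$B = 3$ ($B = 4 - 1 = 3$)
$\left(\left(B - 152\right) \left(111 + 32\right)\right)^{2} = \left(\left(3 - 152\right) \left(111 + 32\right)\right)^{2} = \left(\left(-149\right) 143\right)^{2} = \left(-21307\right)^{2} = 453988249$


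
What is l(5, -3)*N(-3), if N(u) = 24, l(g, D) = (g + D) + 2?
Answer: 96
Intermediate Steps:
l(g, D) = 2 + D + g (l(g, D) = (D + g) + 2 = 2 + D + g)
l(5, -3)*N(-3) = (2 - 3 + 5)*24 = 4*24 = 96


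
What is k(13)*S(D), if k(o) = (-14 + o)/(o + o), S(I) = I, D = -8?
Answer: 4/13 ≈ 0.30769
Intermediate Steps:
k(o) = (-14 + o)/(2*o) (k(o) = (-14 + o)/((2*o)) = (-14 + o)*(1/(2*o)) = (-14 + o)/(2*o))
k(13)*S(D) = ((½)*(-14 + 13)/13)*(-8) = ((½)*(1/13)*(-1))*(-8) = -1/26*(-8) = 4/13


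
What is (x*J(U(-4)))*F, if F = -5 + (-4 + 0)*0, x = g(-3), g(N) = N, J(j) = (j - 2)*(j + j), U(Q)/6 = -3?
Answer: 10800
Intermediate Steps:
U(Q) = -18 (U(Q) = 6*(-3) = -18)
J(j) = 2*j*(-2 + j) (J(j) = (-2 + j)*(2*j) = 2*j*(-2 + j))
x = -3
F = -5 (F = -5 - 4*0 = -5 + 0 = -5)
(x*J(U(-4)))*F = -6*(-18)*(-2 - 18)*(-5) = -6*(-18)*(-20)*(-5) = -3*720*(-5) = -2160*(-5) = 10800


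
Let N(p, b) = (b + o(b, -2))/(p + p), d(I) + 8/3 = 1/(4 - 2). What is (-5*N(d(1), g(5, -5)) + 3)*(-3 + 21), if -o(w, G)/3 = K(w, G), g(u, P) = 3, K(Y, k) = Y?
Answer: -918/13 ≈ -70.615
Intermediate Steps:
d(I) = -13/6 (d(I) = -8/3 + 1/(4 - 2) = -8/3 + 1/2 = -13/6)
o(w, G) = -3*w
N(p, b) = -b/p (N(p, b) = (b - 3*b)/(p + p) = (-2*b)/((2*p)) = (-2*b)*(1/(2*p)) = -b/p)
(-5*N(d(1), g(5, -5)) + 3)*(-3 + 21) = (-(-5)*3/(-13/6) + 3)*(-3 + 21) = (-(-5)*3*(-6)/13 + 3)*18 = (-5*18/13 + 3)*18 = (-90/13 + 3)*18 = -51/13*18 = -918/13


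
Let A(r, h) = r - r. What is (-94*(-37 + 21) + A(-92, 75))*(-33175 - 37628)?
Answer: -106487712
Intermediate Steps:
A(r, h) = 0
(-94*(-37 + 21) + A(-92, 75))*(-33175 - 37628) = (-94*(-37 + 21) + 0)*(-33175 - 37628) = (-94*(-16) + 0)*(-70803) = (1504 + 0)*(-70803) = 1504*(-70803) = -106487712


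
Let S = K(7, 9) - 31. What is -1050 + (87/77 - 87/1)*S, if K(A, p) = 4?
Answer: 97674/77 ≈ 1268.5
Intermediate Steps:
S = -27 (S = 4 - 31 = -27)
-1050 + (87/77 - 87/1)*S = -1050 + (87/77 - 87/1)*(-27) = -1050 + (87*(1/77) - 87*1)*(-27) = -1050 + (87/77 - 87)*(-27) = -1050 - 6612/77*(-27) = -1050 + 178524/77 = 97674/77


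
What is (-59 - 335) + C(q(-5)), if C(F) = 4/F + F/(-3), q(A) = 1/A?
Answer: -6209/15 ≈ -413.93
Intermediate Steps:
C(F) = 4/F - F/3 (C(F) = 4/F + F*(-⅓) = 4/F - F/3)
(-59 - 335) + C(q(-5)) = (-59 - 335) + (4/(1/(-5)) - ⅓/(-5)) = -394 + (4/(-⅕) - ⅓*(-⅕)) = -394 + (4*(-5) + 1/15) = -394 + (-20 + 1/15) = -394 - 299/15 = -6209/15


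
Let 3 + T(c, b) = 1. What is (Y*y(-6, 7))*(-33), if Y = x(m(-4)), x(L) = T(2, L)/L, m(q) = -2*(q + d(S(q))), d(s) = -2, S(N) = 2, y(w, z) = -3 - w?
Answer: 33/2 ≈ 16.500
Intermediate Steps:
m(q) = 4 - 2*q (m(q) = -2*(q - 2) = -2*(-2 + q) = 4 - 2*q)
T(c, b) = -2 (T(c, b) = -3 + 1 = -2)
x(L) = -2/L
Y = -⅙ (Y = -2/(4 - 2*(-4)) = -2/(4 + 8) = -2/12 = -2*1/12 = -⅙ ≈ -0.16667)
(Y*y(-6, 7))*(-33) = -(-3 - 1*(-6))/6*(-33) = -(-3 + 6)/6*(-33) = -⅙*3*(-33) = -½*(-33) = 33/2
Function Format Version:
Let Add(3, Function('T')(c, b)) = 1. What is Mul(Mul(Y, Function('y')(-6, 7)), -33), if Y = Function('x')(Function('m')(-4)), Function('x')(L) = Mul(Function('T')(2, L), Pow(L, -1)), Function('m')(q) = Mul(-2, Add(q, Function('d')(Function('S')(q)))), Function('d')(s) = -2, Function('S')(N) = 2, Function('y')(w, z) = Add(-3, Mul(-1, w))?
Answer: Rational(33, 2) ≈ 16.500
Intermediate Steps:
Function('m')(q) = Add(4, Mul(-2, q)) (Function('m')(q) = Mul(-2, Add(q, -2)) = Mul(-2, Add(-2, q)) = Add(4, Mul(-2, q)))
Function('T')(c, b) = -2 (Function('T')(c, b) = Add(-3, 1) = -2)
Function('x')(L) = Mul(-2, Pow(L, -1))
Y = Rational(-1, 6) (Y = Mul(-2, Pow(Add(4, Mul(-2, -4)), -1)) = Mul(-2, Pow(Add(4, 8), -1)) = Mul(-2, Pow(12, -1)) = Mul(-2, Rational(1, 12)) = Rational(-1, 6) ≈ -0.16667)
Mul(Mul(Y, Function('y')(-6, 7)), -33) = Mul(Mul(Rational(-1, 6), Add(-3, Mul(-1, -6))), -33) = Mul(Mul(Rational(-1, 6), Add(-3, 6)), -33) = Mul(Mul(Rational(-1, 6), 3), -33) = Mul(Rational(-1, 2), -33) = Rational(33, 2)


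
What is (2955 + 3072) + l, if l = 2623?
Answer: 8650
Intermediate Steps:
(2955 + 3072) + l = (2955 + 3072) + 2623 = 6027 + 2623 = 8650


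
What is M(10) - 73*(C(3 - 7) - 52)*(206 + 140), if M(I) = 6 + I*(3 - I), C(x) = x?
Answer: 1414384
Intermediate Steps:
M(10) - 73*(C(3 - 7) - 52)*(206 + 140) = (6 - 1*10**2 + 3*10) - 73*((3 - 7) - 52)*(206 + 140) = (6 - 1*100 + 30) - 73*(-4 - 52)*346 = (6 - 100 + 30) - (-4088)*346 = -64 - 73*(-19376) = -64 + 1414448 = 1414384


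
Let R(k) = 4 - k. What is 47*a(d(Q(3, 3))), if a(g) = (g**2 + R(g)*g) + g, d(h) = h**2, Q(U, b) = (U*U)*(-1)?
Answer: 19035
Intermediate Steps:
Q(U, b) = -U**2 (Q(U, b) = U**2*(-1) = -U**2)
a(g) = g + g**2 + g*(4 - g) (a(g) = (g**2 + (4 - g)*g) + g = (g**2 + g*(4 - g)) + g = g + g**2 + g*(4 - g))
47*a(d(Q(3, 3))) = 47*(5*(-1*3**2)**2) = 47*(5*(-1*9)**2) = 47*(5*(-9)**2) = 47*(5*81) = 47*405 = 19035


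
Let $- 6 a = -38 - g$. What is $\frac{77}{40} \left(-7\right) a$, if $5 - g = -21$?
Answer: $- \frac{2156}{15} \approx -143.73$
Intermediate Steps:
$g = 26$ ($g = 5 - -21 = 5 + 21 = 26$)
$a = \frac{32}{3}$ ($a = - \frac{-38 - 26}{6} = \left(- \frac{1}{6}\right) \left(-64\right) = \frac{32}{3} \approx 10.667$)
$\frac{77}{40} \left(-7\right) a = \frac{77}{40} \left(-7\right) \frac{32}{3} = \left(- \frac{539}{40}\right) \frac{32}{3} = - \frac{2156}{15}$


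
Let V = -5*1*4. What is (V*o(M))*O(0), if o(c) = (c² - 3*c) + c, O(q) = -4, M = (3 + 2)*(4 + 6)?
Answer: 192000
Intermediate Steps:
M = 50 (M = 5*10 = 50)
o(c) = c² - 2*c
V = -20 (V = -5*4 = -20)
(V*o(M))*O(0) = -1000*(-2 + 50)*(-4) = -1000*48*(-4) = -20*2400*(-4) = -48000*(-4) = 192000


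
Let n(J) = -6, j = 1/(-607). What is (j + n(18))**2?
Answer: 13271449/368449 ≈ 36.020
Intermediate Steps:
j = -1/607 ≈ -0.0016474
(j + n(18))**2 = (-1/607 - 6)**2 = (-3643/607)**2 = 13271449/368449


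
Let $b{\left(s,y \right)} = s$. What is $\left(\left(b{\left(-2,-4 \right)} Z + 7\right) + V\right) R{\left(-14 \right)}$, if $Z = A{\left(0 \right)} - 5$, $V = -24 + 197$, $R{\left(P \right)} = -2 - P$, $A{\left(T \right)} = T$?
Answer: $2280$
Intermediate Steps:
$V = 173$
$Z = -5$ ($Z = 0 - 5 = -5$)
$\left(\left(b{\left(-2,-4 \right)} Z + 7\right) + V\right) R{\left(-14 \right)} = \left(\left(\left(-2\right) \left(-5\right) + 7\right) + 173\right) \left(-2 - -14\right) = \left(\left(10 + 7\right) + 173\right) \left(-2 + 14\right) = \left(17 + 173\right) 12 = 190 \cdot 12 = 2280$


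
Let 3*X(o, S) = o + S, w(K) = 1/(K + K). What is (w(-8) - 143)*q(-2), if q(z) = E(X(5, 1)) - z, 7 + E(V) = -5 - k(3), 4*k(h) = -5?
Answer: 80115/64 ≈ 1251.8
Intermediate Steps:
k(h) = -5/4 (k(h) = (¼)*(-5) = -5/4)
w(K) = 1/(2*K)
X(o, S) = S/3 + o/3 (X(o, S) = (o + S)/3 = (S + o)/3 = S/3 + o/3)
E(V) = -43/4 (E(V) = -7 + (-5 - 1*(-5/4)) = -7 + (-5 + 5/4) = -7 - 15/4 = -43/4)
q(z) = -43/4 - z
(w(-8) - 143)*q(-2) = ((½)/(-8) - 143)*(-43/4 - 1*(-2)) = ((½)*(-⅛) - 143)*(-43/4 + 2) = (-1/16 - 143)*(-35/4) = -2289/16*(-35/4) = 80115/64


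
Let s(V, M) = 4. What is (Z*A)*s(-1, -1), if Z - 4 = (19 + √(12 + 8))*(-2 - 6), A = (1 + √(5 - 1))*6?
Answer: -10656 - 1152*√5 ≈ -13232.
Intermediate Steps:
A = 18 (A = (1 + √4)*6 = (1 + 2)*6 = 3*6 = 18)
Z = -148 - 16*√5 (Z = 4 + (19 + √(12 + 8))*(-2 - 6) = 4 + (19 + √20)*(-8) = 4 + (19 + 2*√5)*(-8) = 4 + (-152 - 16*√5) = -148 - 16*√5 ≈ -183.78)
(Z*A)*s(-1, -1) = ((-148 - 16*√5)*18)*4 = (-2664 - 288*√5)*4 = -10656 - 1152*√5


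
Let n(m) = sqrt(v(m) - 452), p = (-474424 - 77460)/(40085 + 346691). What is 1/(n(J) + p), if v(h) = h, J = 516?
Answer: 96694/635581 ≈ 0.15213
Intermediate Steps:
p = -137971/96694 (p = -551884/386776 = -551884*1/386776 = -137971/96694 ≈ -1.4269)
n(m) = sqrt(-452 + m) (n(m) = sqrt(m - 452) = sqrt(-452 + m))
1/(n(J) + p) = 1/(sqrt(-452 + 516) - 137971/96694) = 1/(sqrt(64) - 137971/96694) = 1/(8 - 137971/96694) = 1/(635581/96694) = 96694/635581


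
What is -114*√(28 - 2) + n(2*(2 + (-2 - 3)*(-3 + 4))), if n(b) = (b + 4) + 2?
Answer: -114*√26 ≈ -581.29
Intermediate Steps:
n(b) = 6 + b (n(b) = (4 + b) + 2 = 6 + b)
-114*√(28 - 2) + n(2*(2 + (-2 - 3)*(-3 + 4))) = -114*√(28 - 2) + (6 + 2*(2 + (-2 - 3)*(-3 + 4))) = -114*√26 + (6 + 2*(2 - 5*1)) = -114*√26 + (6 + 2*(2 - 5)) = -114*√26 + (6 + 2*(-3)) = -114*√26 + (6 - 6) = -114*√26 + 0 = -114*√26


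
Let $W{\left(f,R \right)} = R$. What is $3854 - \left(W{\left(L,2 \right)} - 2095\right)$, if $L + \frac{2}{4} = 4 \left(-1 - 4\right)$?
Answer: $5947$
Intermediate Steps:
$L = - \frac{41}{2}$ ($L = - \frac{1}{2} + 4 \left(-1 - 4\right) = - \frac{1}{2} + 4 \left(-5\right) = - \frac{1}{2} - 20 = - \frac{41}{2} \approx -20.5$)
$3854 - \left(W{\left(L,2 \right)} - 2095\right) = 3854 - \left(2 - 2095\right) = 3854 - -2093 = 3854 + 2093 = 5947$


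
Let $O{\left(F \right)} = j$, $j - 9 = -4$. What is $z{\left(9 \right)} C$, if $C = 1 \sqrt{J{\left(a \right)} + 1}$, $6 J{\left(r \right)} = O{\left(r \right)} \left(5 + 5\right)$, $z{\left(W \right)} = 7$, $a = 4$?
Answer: $\frac{14 \sqrt{21}}{3} \approx 21.385$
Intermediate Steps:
$j = 5$ ($j = 9 - 4 = 5$)
$O{\left(F \right)} = 5$
$J{\left(r \right)} = \frac{25}{3}$ ($J{\left(r \right)} = \frac{5 \left(5 + 5\right)}{6} = \frac{5 \cdot 10}{6} = \frac{1}{6} \cdot 50 = \frac{25}{3}$)
$C = \frac{2 \sqrt{21}}{3}$ ($C = 1 \sqrt{\frac{25}{3} + 1} = 1 \sqrt{\frac{28}{3}} = 1 \frac{2 \sqrt{21}}{3} = \frac{2 \sqrt{21}}{3} \approx 3.055$)
$z{\left(9 \right)} C = 7 \frac{2 \sqrt{21}}{3} = \frac{14 \sqrt{21}}{3}$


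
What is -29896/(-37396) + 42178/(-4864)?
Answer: -178984293/22736768 ≈ -7.8720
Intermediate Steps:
-29896/(-37396) + 42178/(-4864) = -29896*(-1/37396) + 42178*(-1/4864) = 7474/9349 - 21089/2432 = -178984293/22736768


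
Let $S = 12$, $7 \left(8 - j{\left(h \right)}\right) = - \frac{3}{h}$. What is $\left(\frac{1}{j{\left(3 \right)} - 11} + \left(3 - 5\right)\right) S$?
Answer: $- \frac{141}{5} \approx -28.2$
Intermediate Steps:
$j{\left(h \right)} = 8 + \frac{3}{7 h}$ ($j{\left(h \right)} = 8 - \frac{\left(-3\right) \frac{1}{h}}{7} = 8 + \frac{3}{7 h}$)
$\left(\frac{1}{j{\left(3 \right)} - 11} + \left(3 - 5\right)\right) S = \left(\frac{1}{\left(8 + \frac{3}{7 \cdot 3}\right) - 11} + \left(3 - 5\right)\right) 12 = \left(\frac{1}{\left(8 + \frac{3}{7} \cdot \frac{1}{3}\right) - 11} - 2\right) 12 = \left(\frac{1}{\left(8 + \frac{1}{7}\right) - 11} - 2\right) 12 = \left(\frac{1}{\frac{57}{7} - 11} - 2\right) 12 = \left(\frac{1}{- \frac{20}{7}} - 2\right) 12 = \left(- \frac{7}{20} - 2\right) 12 = \left(- \frac{47}{20}\right) 12 = - \frac{141}{5}$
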